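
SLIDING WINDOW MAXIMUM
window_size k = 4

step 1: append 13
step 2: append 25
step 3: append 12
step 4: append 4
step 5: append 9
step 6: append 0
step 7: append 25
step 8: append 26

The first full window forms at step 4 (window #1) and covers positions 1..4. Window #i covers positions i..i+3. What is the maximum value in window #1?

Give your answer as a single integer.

Answer: 25

Derivation:
step 1: append 13 -> window=[13] (not full yet)
step 2: append 25 -> window=[13, 25] (not full yet)
step 3: append 12 -> window=[13, 25, 12] (not full yet)
step 4: append 4 -> window=[13, 25, 12, 4] -> max=25
Window #1 max = 25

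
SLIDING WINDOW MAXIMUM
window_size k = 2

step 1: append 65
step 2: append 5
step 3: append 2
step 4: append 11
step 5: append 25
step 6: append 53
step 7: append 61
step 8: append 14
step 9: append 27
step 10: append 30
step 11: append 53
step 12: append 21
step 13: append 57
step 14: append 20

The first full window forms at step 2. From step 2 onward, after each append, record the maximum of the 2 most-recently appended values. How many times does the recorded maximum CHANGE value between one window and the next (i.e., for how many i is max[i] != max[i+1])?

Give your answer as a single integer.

step 1: append 65 -> window=[65] (not full yet)
step 2: append 5 -> window=[65, 5] -> max=65
step 3: append 2 -> window=[5, 2] -> max=5
step 4: append 11 -> window=[2, 11] -> max=11
step 5: append 25 -> window=[11, 25] -> max=25
step 6: append 53 -> window=[25, 53] -> max=53
step 7: append 61 -> window=[53, 61] -> max=61
step 8: append 14 -> window=[61, 14] -> max=61
step 9: append 27 -> window=[14, 27] -> max=27
step 10: append 30 -> window=[27, 30] -> max=30
step 11: append 53 -> window=[30, 53] -> max=53
step 12: append 21 -> window=[53, 21] -> max=53
step 13: append 57 -> window=[21, 57] -> max=57
step 14: append 20 -> window=[57, 20] -> max=57
Recorded maximums: 65 5 11 25 53 61 61 27 30 53 53 57 57
Changes between consecutive maximums: 9

Answer: 9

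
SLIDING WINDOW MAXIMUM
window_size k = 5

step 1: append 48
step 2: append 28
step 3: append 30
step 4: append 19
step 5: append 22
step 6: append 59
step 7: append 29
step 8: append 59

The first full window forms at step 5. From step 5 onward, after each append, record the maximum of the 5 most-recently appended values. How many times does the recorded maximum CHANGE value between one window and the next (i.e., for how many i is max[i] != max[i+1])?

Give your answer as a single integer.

Answer: 1

Derivation:
step 1: append 48 -> window=[48] (not full yet)
step 2: append 28 -> window=[48, 28] (not full yet)
step 3: append 30 -> window=[48, 28, 30] (not full yet)
step 4: append 19 -> window=[48, 28, 30, 19] (not full yet)
step 5: append 22 -> window=[48, 28, 30, 19, 22] -> max=48
step 6: append 59 -> window=[28, 30, 19, 22, 59] -> max=59
step 7: append 29 -> window=[30, 19, 22, 59, 29] -> max=59
step 8: append 59 -> window=[19, 22, 59, 29, 59] -> max=59
Recorded maximums: 48 59 59 59
Changes between consecutive maximums: 1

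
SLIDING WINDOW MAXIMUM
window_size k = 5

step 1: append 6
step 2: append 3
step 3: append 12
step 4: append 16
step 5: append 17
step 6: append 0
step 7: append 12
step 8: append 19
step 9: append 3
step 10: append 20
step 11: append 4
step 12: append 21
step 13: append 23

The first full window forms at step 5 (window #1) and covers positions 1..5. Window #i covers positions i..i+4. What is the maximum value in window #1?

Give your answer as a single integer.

Answer: 17

Derivation:
step 1: append 6 -> window=[6] (not full yet)
step 2: append 3 -> window=[6, 3] (not full yet)
step 3: append 12 -> window=[6, 3, 12] (not full yet)
step 4: append 16 -> window=[6, 3, 12, 16] (not full yet)
step 5: append 17 -> window=[6, 3, 12, 16, 17] -> max=17
Window #1 max = 17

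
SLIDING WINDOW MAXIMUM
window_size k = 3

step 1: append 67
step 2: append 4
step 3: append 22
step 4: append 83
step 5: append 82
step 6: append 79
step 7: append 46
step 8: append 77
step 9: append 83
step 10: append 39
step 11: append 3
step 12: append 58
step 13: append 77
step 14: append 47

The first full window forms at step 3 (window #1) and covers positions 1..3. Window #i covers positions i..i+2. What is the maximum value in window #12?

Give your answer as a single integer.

Answer: 77

Derivation:
step 1: append 67 -> window=[67] (not full yet)
step 2: append 4 -> window=[67, 4] (not full yet)
step 3: append 22 -> window=[67, 4, 22] -> max=67
step 4: append 83 -> window=[4, 22, 83] -> max=83
step 5: append 82 -> window=[22, 83, 82] -> max=83
step 6: append 79 -> window=[83, 82, 79] -> max=83
step 7: append 46 -> window=[82, 79, 46] -> max=82
step 8: append 77 -> window=[79, 46, 77] -> max=79
step 9: append 83 -> window=[46, 77, 83] -> max=83
step 10: append 39 -> window=[77, 83, 39] -> max=83
step 11: append 3 -> window=[83, 39, 3] -> max=83
step 12: append 58 -> window=[39, 3, 58] -> max=58
step 13: append 77 -> window=[3, 58, 77] -> max=77
step 14: append 47 -> window=[58, 77, 47] -> max=77
Window #12 max = 77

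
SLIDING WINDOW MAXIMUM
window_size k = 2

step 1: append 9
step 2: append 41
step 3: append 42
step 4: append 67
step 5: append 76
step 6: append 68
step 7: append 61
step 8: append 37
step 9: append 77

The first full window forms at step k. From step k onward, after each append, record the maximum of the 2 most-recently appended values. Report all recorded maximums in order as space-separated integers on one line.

Answer: 41 42 67 76 76 68 61 77

Derivation:
step 1: append 9 -> window=[9] (not full yet)
step 2: append 41 -> window=[9, 41] -> max=41
step 3: append 42 -> window=[41, 42] -> max=42
step 4: append 67 -> window=[42, 67] -> max=67
step 5: append 76 -> window=[67, 76] -> max=76
step 6: append 68 -> window=[76, 68] -> max=76
step 7: append 61 -> window=[68, 61] -> max=68
step 8: append 37 -> window=[61, 37] -> max=61
step 9: append 77 -> window=[37, 77] -> max=77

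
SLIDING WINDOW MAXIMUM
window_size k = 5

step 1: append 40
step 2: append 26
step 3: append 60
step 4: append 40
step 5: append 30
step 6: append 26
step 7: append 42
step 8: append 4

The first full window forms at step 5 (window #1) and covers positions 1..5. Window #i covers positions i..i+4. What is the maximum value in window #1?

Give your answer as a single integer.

Answer: 60

Derivation:
step 1: append 40 -> window=[40] (not full yet)
step 2: append 26 -> window=[40, 26] (not full yet)
step 3: append 60 -> window=[40, 26, 60] (not full yet)
step 4: append 40 -> window=[40, 26, 60, 40] (not full yet)
step 5: append 30 -> window=[40, 26, 60, 40, 30] -> max=60
Window #1 max = 60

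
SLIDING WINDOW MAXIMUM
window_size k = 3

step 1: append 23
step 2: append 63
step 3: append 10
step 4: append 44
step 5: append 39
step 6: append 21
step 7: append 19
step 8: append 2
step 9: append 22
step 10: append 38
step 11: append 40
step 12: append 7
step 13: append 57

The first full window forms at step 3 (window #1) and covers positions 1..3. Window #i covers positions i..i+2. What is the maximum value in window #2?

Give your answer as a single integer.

step 1: append 23 -> window=[23] (not full yet)
step 2: append 63 -> window=[23, 63] (not full yet)
step 3: append 10 -> window=[23, 63, 10] -> max=63
step 4: append 44 -> window=[63, 10, 44] -> max=63
Window #2 max = 63

Answer: 63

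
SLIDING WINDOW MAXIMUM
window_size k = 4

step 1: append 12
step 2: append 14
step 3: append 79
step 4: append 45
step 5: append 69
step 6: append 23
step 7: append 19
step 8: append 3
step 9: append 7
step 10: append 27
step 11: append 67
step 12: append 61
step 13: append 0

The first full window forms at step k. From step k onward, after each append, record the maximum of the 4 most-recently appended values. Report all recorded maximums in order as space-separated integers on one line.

step 1: append 12 -> window=[12] (not full yet)
step 2: append 14 -> window=[12, 14] (not full yet)
step 3: append 79 -> window=[12, 14, 79] (not full yet)
step 4: append 45 -> window=[12, 14, 79, 45] -> max=79
step 5: append 69 -> window=[14, 79, 45, 69] -> max=79
step 6: append 23 -> window=[79, 45, 69, 23] -> max=79
step 7: append 19 -> window=[45, 69, 23, 19] -> max=69
step 8: append 3 -> window=[69, 23, 19, 3] -> max=69
step 9: append 7 -> window=[23, 19, 3, 7] -> max=23
step 10: append 27 -> window=[19, 3, 7, 27] -> max=27
step 11: append 67 -> window=[3, 7, 27, 67] -> max=67
step 12: append 61 -> window=[7, 27, 67, 61] -> max=67
step 13: append 0 -> window=[27, 67, 61, 0] -> max=67

Answer: 79 79 79 69 69 23 27 67 67 67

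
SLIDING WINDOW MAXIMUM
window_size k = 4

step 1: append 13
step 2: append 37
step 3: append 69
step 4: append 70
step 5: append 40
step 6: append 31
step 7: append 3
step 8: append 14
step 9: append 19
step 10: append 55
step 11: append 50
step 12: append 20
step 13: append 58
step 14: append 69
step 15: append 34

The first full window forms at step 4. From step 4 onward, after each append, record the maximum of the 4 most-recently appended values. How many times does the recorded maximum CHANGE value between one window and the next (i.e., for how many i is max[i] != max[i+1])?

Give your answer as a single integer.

Answer: 5

Derivation:
step 1: append 13 -> window=[13] (not full yet)
step 2: append 37 -> window=[13, 37] (not full yet)
step 3: append 69 -> window=[13, 37, 69] (not full yet)
step 4: append 70 -> window=[13, 37, 69, 70] -> max=70
step 5: append 40 -> window=[37, 69, 70, 40] -> max=70
step 6: append 31 -> window=[69, 70, 40, 31] -> max=70
step 7: append 3 -> window=[70, 40, 31, 3] -> max=70
step 8: append 14 -> window=[40, 31, 3, 14] -> max=40
step 9: append 19 -> window=[31, 3, 14, 19] -> max=31
step 10: append 55 -> window=[3, 14, 19, 55] -> max=55
step 11: append 50 -> window=[14, 19, 55, 50] -> max=55
step 12: append 20 -> window=[19, 55, 50, 20] -> max=55
step 13: append 58 -> window=[55, 50, 20, 58] -> max=58
step 14: append 69 -> window=[50, 20, 58, 69] -> max=69
step 15: append 34 -> window=[20, 58, 69, 34] -> max=69
Recorded maximums: 70 70 70 70 40 31 55 55 55 58 69 69
Changes between consecutive maximums: 5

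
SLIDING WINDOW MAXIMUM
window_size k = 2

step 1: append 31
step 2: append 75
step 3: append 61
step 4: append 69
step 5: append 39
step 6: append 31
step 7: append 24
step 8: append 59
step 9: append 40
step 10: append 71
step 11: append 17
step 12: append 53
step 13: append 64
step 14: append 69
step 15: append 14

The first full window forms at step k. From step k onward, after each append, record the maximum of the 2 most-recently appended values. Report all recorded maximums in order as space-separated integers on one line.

step 1: append 31 -> window=[31] (not full yet)
step 2: append 75 -> window=[31, 75] -> max=75
step 3: append 61 -> window=[75, 61] -> max=75
step 4: append 69 -> window=[61, 69] -> max=69
step 5: append 39 -> window=[69, 39] -> max=69
step 6: append 31 -> window=[39, 31] -> max=39
step 7: append 24 -> window=[31, 24] -> max=31
step 8: append 59 -> window=[24, 59] -> max=59
step 9: append 40 -> window=[59, 40] -> max=59
step 10: append 71 -> window=[40, 71] -> max=71
step 11: append 17 -> window=[71, 17] -> max=71
step 12: append 53 -> window=[17, 53] -> max=53
step 13: append 64 -> window=[53, 64] -> max=64
step 14: append 69 -> window=[64, 69] -> max=69
step 15: append 14 -> window=[69, 14] -> max=69

Answer: 75 75 69 69 39 31 59 59 71 71 53 64 69 69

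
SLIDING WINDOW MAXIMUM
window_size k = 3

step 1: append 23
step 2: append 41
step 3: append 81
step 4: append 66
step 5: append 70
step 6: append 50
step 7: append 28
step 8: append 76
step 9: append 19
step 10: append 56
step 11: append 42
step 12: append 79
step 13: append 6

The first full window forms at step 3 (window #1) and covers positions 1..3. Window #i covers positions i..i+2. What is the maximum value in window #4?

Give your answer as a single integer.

step 1: append 23 -> window=[23] (not full yet)
step 2: append 41 -> window=[23, 41] (not full yet)
step 3: append 81 -> window=[23, 41, 81] -> max=81
step 4: append 66 -> window=[41, 81, 66] -> max=81
step 5: append 70 -> window=[81, 66, 70] -> max=81
step 6: append 50 -> window=[66, 70, 50] -> max=70
Window #4 max = 70

Answer: 70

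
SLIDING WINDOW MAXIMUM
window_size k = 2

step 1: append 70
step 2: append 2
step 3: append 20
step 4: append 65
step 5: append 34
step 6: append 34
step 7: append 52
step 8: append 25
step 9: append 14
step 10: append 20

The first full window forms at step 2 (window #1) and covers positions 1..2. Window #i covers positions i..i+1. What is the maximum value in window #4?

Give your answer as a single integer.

Answer: 65

Derivation:
step 1: append 70 -> window=[70] (not full yet)
step 2: append 2 -> window=[70, 2] -> max=70
step 3: append 20 -> window=[2, 20] -> max=20
step 4: append 65 -> window=[20, 65] -> max=65
step 5: append 34 -> window=[65, 34] -> max=65
Window #4 max = 65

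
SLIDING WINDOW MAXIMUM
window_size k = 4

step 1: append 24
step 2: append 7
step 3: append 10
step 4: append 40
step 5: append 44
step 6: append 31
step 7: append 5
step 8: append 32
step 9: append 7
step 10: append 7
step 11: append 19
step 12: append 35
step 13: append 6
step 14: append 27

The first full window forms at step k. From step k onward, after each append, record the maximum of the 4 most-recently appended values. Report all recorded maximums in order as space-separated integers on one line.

Answer: 40 44 44 44 44 32 32 32 35 35 35

Derivation:
step 1: append 24 -> window=[24] (not full yet)
step 2: append 7 -> window=[24, 7] (not full yet)
step 3: append 10 -> window=[24, 7, 10] (not full yet)
step 4: append 40 -> window=[24, 7, 10, 40] -> max=40
step 5: append 44 -> window=[7, 10, 40, 44] -> max=44
step 6: append 31 -> window=[10, 40, 44, 31] -> max=44
step 7: append 5 -> window=[40, 44, 31, 5] -> max=44
step 8: append 32 -> window=[44, 31, 5, 32] -> max=44
step 9: append 7 -> window=[31, 5, 32, 7] -> max=32
step 10: append 7 -> window=[5, 32, 7, 7] -> max=32
step 11: append 19 -> window=[32, 7, 7, 19] -> max=32
step 12: append 35 -> window=[7, 7, 19, 35] -> max=35
step 13: append 6 -> window=[7, 19, 35, 6] -> max=35
step 14: append 27 -> window=[19, 35, 6, 27] -> max=35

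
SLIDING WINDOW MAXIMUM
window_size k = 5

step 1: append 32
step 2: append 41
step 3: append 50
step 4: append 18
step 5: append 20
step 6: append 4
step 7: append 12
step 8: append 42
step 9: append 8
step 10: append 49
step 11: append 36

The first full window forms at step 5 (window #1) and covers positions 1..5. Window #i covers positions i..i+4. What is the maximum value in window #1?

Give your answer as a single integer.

step 1: append 32 -> window=[32] (not full yet)
step 2: append 41 -> window=[32, 41] (not full yet)
step 3: append 50 -> window=[32, 41, 50] (not full yet)
step 4: append 18 -> window=[32, 41, 50, 18] (not full yet)
step 5: append 20 -> window=[32, 41, 50, 18, 20] -> max=50
Window #1 max = 50

Answer: 50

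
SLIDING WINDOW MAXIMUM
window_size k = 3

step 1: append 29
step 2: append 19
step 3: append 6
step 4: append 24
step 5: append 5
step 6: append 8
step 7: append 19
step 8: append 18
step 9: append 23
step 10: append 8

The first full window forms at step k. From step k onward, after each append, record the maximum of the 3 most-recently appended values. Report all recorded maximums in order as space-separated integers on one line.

Answer: 29 24 24 24 19 19 23 23

Derivation:
step 1: append 29 -> window=[29] (not full yet)
step 2: append 19 -> window=[29, 19] (not full yet)
step 3: append 6 -> window=[29, 19, 6] -> max=29
step 4: append 24 -> window=[19, 6, 24] -> max=24
step 5: append 5 -> window=[6, 24, 5] -> max=24
step 6: append 8 -> window=[24, 5, 8] -> max=24
step 7: append 19 -> window=[5, 8, 19] -> max=19
step 8: append 18 -> window=[8, 19, 18] -> max=19
step 9: append 23 -> window=[19, 18, 23] -> max=23
step 10: append 8 -> window=[18, 23, 8] -> max=23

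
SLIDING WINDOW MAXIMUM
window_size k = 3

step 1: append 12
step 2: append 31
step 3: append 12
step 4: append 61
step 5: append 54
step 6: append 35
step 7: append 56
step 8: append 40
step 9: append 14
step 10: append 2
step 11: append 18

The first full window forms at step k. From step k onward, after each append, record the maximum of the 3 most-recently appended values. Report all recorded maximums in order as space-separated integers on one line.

step 1: append 12 -> window=[12] (not full yet)
step 2: append 31 -> window=[12, 31] (not full yet)
step 3: append 12 -> window=[12, 31, 12] -> max=31
step 4: append 61 -> window=[31, 12, 61] -> max=61
step 5: append 54 -> window=[12, 61, 54] -> max=61
step 6: append 35 -> window=[61, 54, 35] -> max=61
step 7: append 56 -> window=[54, 35, 56] -> max=56
step 8: append 40 -> window=[35, 56, 40] -> max=56
step 9: append 14 -> window=[56, 40, 14] -> max=56
step 10: append 2 -> window=[40, 14, 2] -> max=40
step 11: append 18 -> window=[14, 2, 18] -> max=18

Answer: 31 61 61 61 56 56 56 40 18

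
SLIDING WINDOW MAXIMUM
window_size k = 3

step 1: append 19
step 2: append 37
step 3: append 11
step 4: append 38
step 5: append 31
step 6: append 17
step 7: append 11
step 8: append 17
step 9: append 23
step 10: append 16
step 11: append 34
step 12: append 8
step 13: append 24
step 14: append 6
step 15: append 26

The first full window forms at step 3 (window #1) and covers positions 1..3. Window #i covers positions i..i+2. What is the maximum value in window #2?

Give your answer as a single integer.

Answer: 38

Derivation:
step 1: append 19 -> window=[19] (not full yet)
step 2: append 37 -> window=[19, 37] (not full yet)
step 3: append 11 -> window=[19, 37, 11] -> max=37
step 4: append 38 -> window=[37, 11, 38] -> max=38
Window #2 max = 38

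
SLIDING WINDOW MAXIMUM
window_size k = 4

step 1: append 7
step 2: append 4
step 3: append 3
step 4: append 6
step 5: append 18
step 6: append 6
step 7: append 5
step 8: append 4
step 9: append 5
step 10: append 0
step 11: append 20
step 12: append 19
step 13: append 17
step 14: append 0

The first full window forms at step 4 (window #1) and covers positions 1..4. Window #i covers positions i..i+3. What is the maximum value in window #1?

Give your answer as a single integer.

Answer: 7

Derivation:
step 1: append 7 -> window=[7] (not full yet)
step 2: append 4 -> window=[7, 4] (not full yet)
step 3: append 3 -> window=[7, 4, 3] (not full yet)
step 4: append 6 -> window=[7, 4, 3, 6] -> max=7
Window #1 max = 7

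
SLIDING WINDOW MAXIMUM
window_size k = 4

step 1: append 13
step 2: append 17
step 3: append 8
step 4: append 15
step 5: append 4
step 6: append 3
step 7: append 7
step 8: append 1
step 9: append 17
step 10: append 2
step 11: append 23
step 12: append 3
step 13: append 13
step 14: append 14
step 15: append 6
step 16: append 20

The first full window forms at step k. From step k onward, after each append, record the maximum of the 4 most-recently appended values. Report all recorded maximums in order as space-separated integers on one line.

step 1: append 13 -> window=[13] (not full yet)
step 2: append 17 -> window=[13, 17] (not full yet)
step 3: append 8 -> window=[13, 17, 8] (not full yet)
step 4: append 15 -> window=[13, 17, 8, 15] -> max=17
step 5: append 4 -> window=[17, 8, 15, 4] -> max=17
step 6: append 3 -> window=[8, 15, 4, 3] -> max=15
step 7: append 7 -> window=[15, 4, 3, 7] -> max=15
step 8: append 1 -> window=[4, 3, 7, 1] -> max=7
step 9: append 17 -> window=[3, 7, 1, 17] -> max=17
step 10: append 2 -> window=[7, 1, 17, 2] -> max=17
step 11: append 23 -> window=[1, 17, 2, 23] -> max=23
step 12: append 3 -> window=[17, 2, 23, 3] -> max=23
step 13: append 13 -> window=[2, 23, 3, 13] -> max=23
step 14: append 14 -> window=[23, 3, 13, 14] -> max=23
step 15: append 6 -> window=[3, 13, 14, 6] -> max=14
step 16: append 20 -> window=[13, 14, 6, 20] -> max=20

Answer: 17 17 15 15 7 17 17 23 23 23 23 14 20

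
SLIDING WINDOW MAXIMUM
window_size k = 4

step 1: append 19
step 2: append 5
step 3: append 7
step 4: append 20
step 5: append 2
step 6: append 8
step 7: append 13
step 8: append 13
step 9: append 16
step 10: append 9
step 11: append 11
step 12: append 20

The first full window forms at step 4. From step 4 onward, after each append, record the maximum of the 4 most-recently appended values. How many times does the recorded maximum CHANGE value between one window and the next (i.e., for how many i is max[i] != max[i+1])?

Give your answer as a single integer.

step 1: append 19 -> window=[19] (not full yet)
step 2: append 5 -> window=[19, 5] (not full yet)
step 3: append 7 -> window=[19, 5, 7] (not full yet)
step 4: append 20 -> window=[19, 5, 7, 20] -> max=20
step 5: append 2 -> window=[5, 7, 20, 2] -> max=20
step 6: append 8 -> window=[7, 20, 2, 8] -> max=20
step 7: append 13 -> window=[20, 2, 8, 13] -> max=20
step 8: append 13 -> window=[2, 8, 13, 13] -> max=13
step 9: append 16 -> window=[8, 13, 13, 16] -> max=16
step 10: append 9 -> window=[13, 13, 16, 9] -> max=16
step 11: append 11 -> window=[13, 16, 9, 11] -> max=16
step 12: append 20 -> window=[16, 9, 11, 20] -> max=20
Recorded maximums: 20 20 20 20 13 16 16 16 20
Changes between consecutive maximums: 3

Answer: 3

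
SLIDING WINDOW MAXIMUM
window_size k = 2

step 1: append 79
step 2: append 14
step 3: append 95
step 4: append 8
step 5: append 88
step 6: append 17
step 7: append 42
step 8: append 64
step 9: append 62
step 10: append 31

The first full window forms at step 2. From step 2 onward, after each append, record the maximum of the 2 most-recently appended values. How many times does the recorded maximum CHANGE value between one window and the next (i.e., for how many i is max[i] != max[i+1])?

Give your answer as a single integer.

step 1: append 79 -> window=[79] (not full yet)
step 2: append 14 -> window=[79, 14] -> max=79
step 3: append 95 -> window=[14, 95] -> max=95
step 4: append 8 -> window=[95, 8] -> max=95
step 5: append 88 -> window=[8, 88] -> max=88
step 6: append 17 -> window=[88, 17] -> max=88
step 7: append 42 -> window=[17, 42] -> max=42
step 8: append 64 -> window=[42, 64] -> max=64
step 9: append 62 -> window=[64, 62] -> max=64
step 10: append 31 -> window=[62, 31] -> max=62
Recorded maximums: 79 95 95 88 88 42 64 64 62
Changes between consecutive maximums: 5

Answer: 5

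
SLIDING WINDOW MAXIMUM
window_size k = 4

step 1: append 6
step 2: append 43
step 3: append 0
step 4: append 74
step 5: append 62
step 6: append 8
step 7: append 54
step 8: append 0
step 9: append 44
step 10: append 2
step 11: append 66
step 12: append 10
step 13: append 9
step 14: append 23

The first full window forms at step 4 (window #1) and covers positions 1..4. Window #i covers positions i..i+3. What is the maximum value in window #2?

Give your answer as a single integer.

step 1: append 6 -> window=[6] (not full yet)
step 2: append 43 -> window=[6, 43] (not full yet)
step 3: append 0 -> window=[6, 43, 0] (not full yet)
step 4: append 74 -> window=[6, 43, 0, 74] -> max=74
step 5: append 62 -> window=[43, 0, 74, 62] -> max=74
Window #2 max = 74

Answer: 74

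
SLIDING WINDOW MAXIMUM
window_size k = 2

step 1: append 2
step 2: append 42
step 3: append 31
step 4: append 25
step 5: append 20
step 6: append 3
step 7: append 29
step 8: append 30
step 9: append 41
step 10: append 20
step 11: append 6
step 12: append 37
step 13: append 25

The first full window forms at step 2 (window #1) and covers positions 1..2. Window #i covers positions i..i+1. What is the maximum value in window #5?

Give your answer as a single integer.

Answer: 20

Derivation:
step 1: append 2 -> window=[2] (not full yet)
step 2: append 42 -> window=[2, 42] -> max=42
step 3: append 31 -> window=[42, 31] -> max=42
step 4: append 25 -> window=[31, 25] -> max=31
step 5: append 20 -> window=[25, 20] -> max=25
step 6: append 3 -> window=[20, 3] -> max=20
Window #5 max = 20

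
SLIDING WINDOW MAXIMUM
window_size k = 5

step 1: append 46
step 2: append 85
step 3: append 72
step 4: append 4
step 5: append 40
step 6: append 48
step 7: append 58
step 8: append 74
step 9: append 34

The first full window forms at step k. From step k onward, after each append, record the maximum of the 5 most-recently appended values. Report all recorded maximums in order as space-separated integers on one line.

Answer: 85 85 72 74 74

Derivation:
step 1: append 46 -> window=[46] (not full yet)
step 2: append 85 -> window=[46, 85] (not full yet)
step 3: append 72 -> window=[46, 85, 72] (not full yet)
step 4: append 4 -> window=[46, 85, 72, 4] (not full yet)
step 5: append 40 -> window=[46, 85, 72, 4, 40] -> max=85
step 6: append 48 -> window=[85, 72, 4, 40, 48] -> max=85
step 7: append 58 -> window=[72, 4, 40, 48, 58] -> max=72
step 8: append 74 -> window=[4, 40, 48, 58, 74] -> max=74
step 9: append 34 -> window=[40, 48, 58, 74, 34] -> max=74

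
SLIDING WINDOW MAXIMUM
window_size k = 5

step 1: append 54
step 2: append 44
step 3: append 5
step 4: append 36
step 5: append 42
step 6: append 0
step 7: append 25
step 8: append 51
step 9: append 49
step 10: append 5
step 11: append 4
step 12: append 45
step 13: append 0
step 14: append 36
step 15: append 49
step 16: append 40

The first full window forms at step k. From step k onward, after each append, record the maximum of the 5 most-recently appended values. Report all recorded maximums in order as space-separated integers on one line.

step 1: append 54 -> window=[54] (not full yet)
step 2: append 44 -> window=[54, 44] (not full yet)
step 3: append 5 -> window=[54, 44, 5] (not full yet)
step 4: append 36 -> window=[54, 44, 5, 36] (not full yet)
step 5: append 42 -> window=[54, 44, 5, 36, 42] -> max=54
step 6: append 0 -> window=[44, 5, 36, 42, 0] -> max=44
step 7: append 25 -> window=[5, 36, 42, 0, 25] -> max=42
step 8: append 51 -> window=[36, 42, 0, 25, 51] -> max=51
step 9: append 49 -> window=[42, 0, 25, 51, 49] -> max=51
step 10: append 5 -> window=[0, 25, 51, 49, 5] -> max=51
step 11: append 4 -> window=[25, 51, 49, 5, 4] -> max=51
step 12: append 45 -> window=[51, 49, 5, 4, 45] -> max=51
step 13: append 0 -> window=[49, 5, 4, 45, 0] -> max=49
step 14: append 36 -> window=[5, 4, 45, 0, 36] -> max=45
step 15: append 49 -> window=[4, 45, 0, 36, 49] -> max=49
step 16: append 40 -> window=[45, 0, 36, 49, 40] -> max=49

Answer: 54 44 42 51 51 51 51 51 49 45 49 49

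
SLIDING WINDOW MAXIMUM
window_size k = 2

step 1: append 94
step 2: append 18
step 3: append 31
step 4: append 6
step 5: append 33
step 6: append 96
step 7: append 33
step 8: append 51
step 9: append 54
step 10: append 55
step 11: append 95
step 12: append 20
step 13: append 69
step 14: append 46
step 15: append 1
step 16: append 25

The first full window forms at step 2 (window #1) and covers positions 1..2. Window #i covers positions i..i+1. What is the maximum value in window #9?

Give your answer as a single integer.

Answer: 55

Derivation:
step 1: append 94 -> window=[94] (not full yet)
step 2: append 18 -> window=[94, 18] -> max=94
step 3: append 31 -> window=[18, 31] -> max=31
step 4: append 6 -> window=[31, 6] -> max=31
step 5: append 33 -> window=[6, 33] -> max=33
step 6: append 96 -> window=[33, 96] -> max=96
step 7: append 33 -> window=[96, 33] -> max=96
step 8: append 51 -> window=[33, 51] -> max=51
step 9: append 54 -> window=[51, 54] -> max=54
step 10: append 55 -> window=[54, 55] -> max=55
Window #9 max = 55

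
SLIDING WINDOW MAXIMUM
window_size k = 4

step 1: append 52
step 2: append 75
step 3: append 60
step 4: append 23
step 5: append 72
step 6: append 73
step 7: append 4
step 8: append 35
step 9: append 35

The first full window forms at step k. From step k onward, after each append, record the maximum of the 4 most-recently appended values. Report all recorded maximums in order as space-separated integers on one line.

Answer: 75 75 73 73 73 73

Derivation:
step 1: append 52 -> window=[52] (not full yet)
step 2: append 75 -> window=[52, 75] (not full yet)
step 3: append 60 -> window=[52, 75, 60] (not full yet)
step 4: append 23 -> window=[52, 75, 60, 23] -> max=75
step 5: append 72 -> window=[75, 60, 23, 72] -> max=75
step 6: append 73 -> window=[60, 23, 72, 73] -> max=73
step 7: append 4 -> window=[23, 72, 73, 4] -> max=73
step 8: append 35 -> window=[72, 73, 4, 35] -> max=73
step 9: append 35 -> window=[73, 4, 35, 35] -> max=73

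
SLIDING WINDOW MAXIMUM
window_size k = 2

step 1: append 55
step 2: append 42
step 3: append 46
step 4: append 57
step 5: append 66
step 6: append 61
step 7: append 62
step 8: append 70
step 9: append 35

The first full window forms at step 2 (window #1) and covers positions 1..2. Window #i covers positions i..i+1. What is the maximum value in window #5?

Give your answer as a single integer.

Answer: 66

Derivation:
step 1: append 55 -> window=[55] (not full yet)
step 2: append 42 -> window=[55, 42] -> max=55
step 3: append 46 -> window=[42, 46] -> max=46
step 4: append 57 -> window=[46, 57] -> max=57
step 5: append 66 -> window=[57, 66] -> max=66
step 6: append 61 -> window=[66, 61] -> max=66
Window #5 max = 66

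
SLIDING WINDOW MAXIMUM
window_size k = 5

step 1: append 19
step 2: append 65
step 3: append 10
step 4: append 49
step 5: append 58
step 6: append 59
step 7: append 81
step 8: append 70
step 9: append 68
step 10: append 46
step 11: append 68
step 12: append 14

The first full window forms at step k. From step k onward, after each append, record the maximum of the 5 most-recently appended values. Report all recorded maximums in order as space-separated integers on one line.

Answer: 65 65 81 81 81 81 81 70

Derivation:
step 1: append 19 -> window=[19] (not full yet)
step 2: append 65 -> window=[19, 65] (not full yet)
step 3: append 10 -> window=[19, 65, 10] (not full yet)
step 4: append 49 -> window=[19, 65, 10, 49] (not full yet)
step 5: append 58 -> window=[19, 65, 10, 49, 58] -> max=65
step 6: append 59 -> window=[65, 10, 49, 58, 59] -> max=65
step 7: append 81 -> window=[10, 49, 58, 59, 81] -> max=81
step 8: append 70 -> window=[49, 58, 59, 81, 70] -> max=81
step 9: append 68 -> window=[58, 59, 81, 70, 68] -> max=81
step 10: append 46 -> window=[59, 81, 70, 68, 46] -> max=81
step 11: append 68 -> window=[81, 70, 68, 46, 68] -> max=81
step 12: append 14 -> window=[70, 68, 46, 68, 14] -> max=70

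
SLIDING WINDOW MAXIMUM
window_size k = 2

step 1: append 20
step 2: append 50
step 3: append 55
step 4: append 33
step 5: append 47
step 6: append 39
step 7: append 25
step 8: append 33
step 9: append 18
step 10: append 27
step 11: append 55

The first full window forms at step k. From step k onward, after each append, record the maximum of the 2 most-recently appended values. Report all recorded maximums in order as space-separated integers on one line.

Answer: 50 55 55 47 47 39 33 33 27 55

Derivation:
step 1: append 20 -> window=[20] (not full yet)
step 2: append 50 -> window=[20, 50] -> max=50
step 3: append 55 -> window=[50, 55] -> max=55
step 4: append 33 -> window=[55, 33] -> max=55
step 5: append 47 -> window=[33, 47] -> max=47
step 6: append 39 -> window=[47, 39] -> max=47
step 7: append 25 -> window=[39, 25] -> max=39
step 8: append 33 -> window=[25, 33] -> max=33
step 9: append 18 -> window=[33, 18] -> max=33
step 10: append 27 -> window=[18, 27] -> max=27
step 11: append 55 -> window=[27, 55] -> max=55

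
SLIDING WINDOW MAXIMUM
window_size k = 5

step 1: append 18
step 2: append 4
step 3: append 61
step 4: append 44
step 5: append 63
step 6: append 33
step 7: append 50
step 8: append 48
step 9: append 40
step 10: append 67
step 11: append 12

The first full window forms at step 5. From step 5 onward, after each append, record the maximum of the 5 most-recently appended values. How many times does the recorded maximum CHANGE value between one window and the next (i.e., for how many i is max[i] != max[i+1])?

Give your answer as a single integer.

Answer: 1

Derivation:
step 1: append 18 -> window=[18] (not full yet)
step 2: append 4 -> window=[18, 4] (not full yet)
step 3: append 61 -> window=[18, 4, 61] (not full yet)
step 4: append 44 -> window=[18, 4, 61, 44] (not full yet)
step 5: append 63 -> window=[18, 4, 61, 44, 63] -> max=63
step 6: append 33 -> window=[4, 61, 44, 63, 33] -> max=63
step 7: append 50 -> window=[61, 44, 63, 33, 50] -> max=63
step 8: append 48 -> window=[44, 63, 33, 50, 48] -> max=63
step 9: append 40 -> window=[63, 33, 50, 48, 40] -> max=63
step 10: append 67 -> window=[33, 50, 48, 40, 67] -> max=67
step 11: append 12 -> window=[50, 48, 40, 67, 12] -> max=67
Recorded maximums: 63 63 63 63 63 67 67
Changes between consecutive maximums: 1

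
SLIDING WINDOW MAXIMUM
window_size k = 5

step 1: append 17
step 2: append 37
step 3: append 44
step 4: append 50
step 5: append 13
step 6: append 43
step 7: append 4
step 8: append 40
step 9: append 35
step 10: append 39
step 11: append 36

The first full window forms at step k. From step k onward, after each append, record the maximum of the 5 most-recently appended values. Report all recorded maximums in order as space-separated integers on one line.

step 1: append 17 -> window=[17] (not full yet)
step 2: append 37 -> window=[17, 37] (not full yet)
step 3: append 44 -> window=[17, 37, 44] (not full yet)
step 4: append 50 -> window=[17, 37, 44, 50] (not full yet)
step 5: append 13 -> window=[17, 37, 44, 50, 13] -> max=50
step 6: append 43 -> window=[37, 44, 50, 13, 43] -> max=50
step 7: append 4 -> window=[44, 50, 13, 43, 4] -> max=50
step 8: append 40 -> window=[50, 13, 43, 4, 40] -> max=50
step 9: append 35 -> window=[13, 43, 4, 40, 35] -> max=43
step 10: append 39 -> window=[43, 4, 40, 35, 39] -> max=43
step 11: append 36 -> window=[4, 40, 35, 39, 36] -> max=40

Answer: 50 50 50 50 43 43 40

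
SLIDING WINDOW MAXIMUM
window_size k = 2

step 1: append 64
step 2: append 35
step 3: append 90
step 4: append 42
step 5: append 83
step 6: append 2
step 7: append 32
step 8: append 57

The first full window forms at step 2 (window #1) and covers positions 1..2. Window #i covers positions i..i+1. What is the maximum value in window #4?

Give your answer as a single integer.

step 1: append 64 -> window=[64] (not full yet)
step 2: append 35 -> window=[64, 35] -> max=64
step 3: append 90 -> window=[35, 90] -> max=90
step 4: append 42 -> window=[90, 42] -> max=90
step 5: append 83 -> window=[42, 83] -> max=83
Window #4 max = 83

Answer: 83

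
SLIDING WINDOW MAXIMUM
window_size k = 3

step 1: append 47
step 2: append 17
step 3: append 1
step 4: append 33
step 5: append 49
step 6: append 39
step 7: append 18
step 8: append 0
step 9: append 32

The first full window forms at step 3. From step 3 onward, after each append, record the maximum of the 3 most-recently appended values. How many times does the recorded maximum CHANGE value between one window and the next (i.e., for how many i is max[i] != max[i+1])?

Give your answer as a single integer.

Answer: 4

Derivation:
step 1: append 47 -> window=[47] (not full yet)
step 2: append 17 -> window=[47, 17] (not full yet)
step 3: append 1 -> window=[47, 17, 1] -> max=47
step 4: append 33 -> window=[17, 1, 33] -> max=33
step 5: append 49 -> window=[1, 33, 49] -> max=49
step 6: append 39 -> window=[33, 49, 39] -> max=49
step 7: append 18 -> window=[49, 39, 18] -> max=49
step 8: append 0 -> window=[39, 18, 0] -> max=39
step 9: append 32 -> window=[18, 0, 32] -> max=32
Recorded maximums: 47 33 49 49 49 39 32
Changes between consecutive maximums: 4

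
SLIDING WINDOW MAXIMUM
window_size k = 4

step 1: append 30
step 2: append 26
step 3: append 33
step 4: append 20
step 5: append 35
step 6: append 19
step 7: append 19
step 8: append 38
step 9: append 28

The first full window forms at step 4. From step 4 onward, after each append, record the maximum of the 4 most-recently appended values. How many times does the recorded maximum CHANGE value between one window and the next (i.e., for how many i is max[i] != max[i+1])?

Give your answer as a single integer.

step 1: append 30 -> window=[30] (not full yet)
step 2: append 26 -> window=[30, 26] (not full yet)
step 3: append 33 -> window=[30, 26, 33] (not full yet)
step 4: append 20 -> window=[30, 26, 33, 20] -> max=33
step 5: append 35 -> window=[26, 33, 20, 35] -> max=35
step 6: append 19 -> window=[33, 20, 35, 19] -> max=35
step 7: append 19 -> window=[20, 35, 19, 19] -> max=35
step 8: append 38 -> window=[35, 19, 19, 38] -> max=38
step 9: append 28 -> window=[19, 19, 38, 28] -> max=38
Recorded maximums: 33 35 35 35 38 38
Changes between consecutive maximums: 2

Answer: 2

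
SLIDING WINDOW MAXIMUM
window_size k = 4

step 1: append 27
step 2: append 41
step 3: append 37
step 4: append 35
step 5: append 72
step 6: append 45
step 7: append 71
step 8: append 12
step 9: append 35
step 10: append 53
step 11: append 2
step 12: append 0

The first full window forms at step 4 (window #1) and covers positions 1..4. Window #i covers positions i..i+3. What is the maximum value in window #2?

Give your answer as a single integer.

Answer: 72

Derivation:
step 1: append 27 -> window=[27] (not full yet)
step 2: append 41 -> window=[27, 41] (not full yet)
step 3: append 37 -> window=[27, 41, 37] (not full yet)
step 4: append 35 -> window=[27, 41, 37, 35] -> max=41
step 5: append 72 -> window=[41, 37, 35, 72] -> max=72
Window #2 max = 72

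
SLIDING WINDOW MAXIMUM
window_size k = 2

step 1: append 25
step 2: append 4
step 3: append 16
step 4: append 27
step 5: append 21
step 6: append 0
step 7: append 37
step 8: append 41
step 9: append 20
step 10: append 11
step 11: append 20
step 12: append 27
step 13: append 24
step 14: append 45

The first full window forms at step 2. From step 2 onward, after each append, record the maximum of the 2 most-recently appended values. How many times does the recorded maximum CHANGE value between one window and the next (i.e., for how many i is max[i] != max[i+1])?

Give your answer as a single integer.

Answer: 8

Derivation:
step 1: append 25 -> window=[25] (not full yet)
step 2: append 4 -> window=[25, 4] -> max=25
step 3: append 16 -> window=[4, 16] -> max=16
step 4: append 27 -> window=[16, 27] -> max=27
step 5: append 21 -> window=[27, 21] -> max=27
step 6: append 0 -> window=[21, 0] -> max=21
step 7: append 37 -> window=[0, 37] -> max=37
step 8: append 41 -> window=[37, 41] -> max=41
step 9: append 20 -> window=[41, 20] -> max=41
step 10: append 11 -> window=[20, 11] -> max=20
step 11: append 20 -> window=[11, 20] -> max=20
step 12: append 27 -> window=[20, 27] -> max=27
step 13: append 24 -> window=[27, 24] -> max=27
step 14: append 45 -> window=[24, 45] -> max=45
Recorded maximums: 25 16 27 27 21 37 41 41 20 20 27 27 45
Changes between consecutive maximums: 8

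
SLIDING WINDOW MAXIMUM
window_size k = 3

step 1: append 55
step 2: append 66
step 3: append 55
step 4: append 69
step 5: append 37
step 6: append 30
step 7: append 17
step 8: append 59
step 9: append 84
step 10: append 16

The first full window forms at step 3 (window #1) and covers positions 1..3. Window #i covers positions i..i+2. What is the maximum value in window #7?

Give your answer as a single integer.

Answer: 84

Derivation:
step 1: append 55 -> window=[55] (not full yet)
step 2: append 66 -> window=[55, 66] (not full yet)
step 3: append 55 -> window=[55, 66, 55] -> max=66
step 4: append 69 -> window=[66, 55, 69] -> max=69
step 5: append 37 -> window=[55, 69, 37] -> max=69
step 6: append 30 -> window=[69, 37, 30] -> max=69
step 7: append 17 -> window=[37, 30, 17] -> max=37
step 8: append 59 -> window=[30, 17, 59] -> max=59
step 9: append 84 -> window=[17, 59, 84] -> max=84
Window #7 max = 84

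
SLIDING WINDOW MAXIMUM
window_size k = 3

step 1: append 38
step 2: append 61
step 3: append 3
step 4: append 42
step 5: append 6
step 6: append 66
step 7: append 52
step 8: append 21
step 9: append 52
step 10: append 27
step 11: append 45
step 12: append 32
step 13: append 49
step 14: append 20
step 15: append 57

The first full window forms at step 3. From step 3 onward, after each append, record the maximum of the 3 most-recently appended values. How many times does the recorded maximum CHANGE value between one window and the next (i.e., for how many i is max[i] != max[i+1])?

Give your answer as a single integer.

Answer: 6

Derivation:
step 1: append 38 -> window=[38] (not full yet)
step 2: append 61 -> window=[38, 61] (not full yet)
step 3: append 3 -> window=[38, 61, 3] -> max=61
step 4: append 42 -> window=[61, 3, 42] -> max=61
step 5: append 6 -> window=[3, 42, 6] -> max=42
step 6: append 66 -> window=[42, 6, 66] -> max=66
step 7: append 52 -> window=[6, 66, 52] -> max=66
step 8: append 21 -> window=[66, 52, 21] -> max=66
step 9: append 52 -> window=[52, 21, 52] -> max=52
step 10: append 27 -> window=[21, 52, 27] -> max=52
step 11: append 45 -> window=[52, 27, 45] -> max=52
step 12: append 32 -> window=[27, 45, 32] -> max=45
step 13: append 49 -> window=[45, 32, 49] -> max=49
step 14: append 20 -> window=[32, 49, 20] -> max=49
step 15: append 57 -> window=[49, 20, 57] -> max=57
Recorded maximums: 61 61 42 66 66 66 52 52 52 45 49 49 57
Changes between consecutive maximums: 6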